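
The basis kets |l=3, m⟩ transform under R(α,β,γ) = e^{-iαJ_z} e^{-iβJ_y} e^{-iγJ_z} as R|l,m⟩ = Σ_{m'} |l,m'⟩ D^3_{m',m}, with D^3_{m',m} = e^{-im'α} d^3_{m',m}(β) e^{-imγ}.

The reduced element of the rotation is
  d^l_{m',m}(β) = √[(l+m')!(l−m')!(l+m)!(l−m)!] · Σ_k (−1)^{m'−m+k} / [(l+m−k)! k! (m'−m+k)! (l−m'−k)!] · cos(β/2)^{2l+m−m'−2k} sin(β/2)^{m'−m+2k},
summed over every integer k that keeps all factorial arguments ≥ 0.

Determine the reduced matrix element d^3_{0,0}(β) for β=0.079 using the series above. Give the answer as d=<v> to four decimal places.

d=0.9814

d^3_{0,0}(β=0.0790) via the finite sum:
With c≡cos(β/2)=0.999220 and s≡sin(β/2)=0.039490, N=[6·6·6·6]^{1/2}=36.000000
k: max(0,(0)−(0))=0 … min(3+(0),3−(0))=3
  k=0: (−1)^0·36.0000/(36)·0.9992^6·0.0395^0 = +0.995329
  k=1: (−1)^1·36.0000/(4)·0.9992^4·0.0395^2 = -0.013991
  k=2: (−1)^2·36.0000/(4)·0.9992^2·0.0395^4 = +0.000022
  k=3: (−1)^3·36.0000/(36)·0.9992^0·0.0395^6 = -0.000000
d^3_{0,0}(0.0790) = +0.995329 -0.013991 +0.000022 -0.000000 = +0.981360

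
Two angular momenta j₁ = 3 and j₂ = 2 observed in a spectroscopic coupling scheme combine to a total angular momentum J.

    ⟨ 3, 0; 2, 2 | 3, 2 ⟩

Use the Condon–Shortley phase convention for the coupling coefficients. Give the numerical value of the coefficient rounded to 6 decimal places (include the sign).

+0.577350

triangle: 2!·4!·2!/9! = 96/362880
(j±m)!: 3!·3!·4!·0!·5!·1! = 103680
prefactor² = (2J+1)·Δ·N² = 192
  k=2: +1/(2!·0!·1!·2!·3!·0!) = 1/24
Σ = 1/24  ⇒  CG² = 192·(1/24)² = 1/3
CG = +√(1/3) = +0.577350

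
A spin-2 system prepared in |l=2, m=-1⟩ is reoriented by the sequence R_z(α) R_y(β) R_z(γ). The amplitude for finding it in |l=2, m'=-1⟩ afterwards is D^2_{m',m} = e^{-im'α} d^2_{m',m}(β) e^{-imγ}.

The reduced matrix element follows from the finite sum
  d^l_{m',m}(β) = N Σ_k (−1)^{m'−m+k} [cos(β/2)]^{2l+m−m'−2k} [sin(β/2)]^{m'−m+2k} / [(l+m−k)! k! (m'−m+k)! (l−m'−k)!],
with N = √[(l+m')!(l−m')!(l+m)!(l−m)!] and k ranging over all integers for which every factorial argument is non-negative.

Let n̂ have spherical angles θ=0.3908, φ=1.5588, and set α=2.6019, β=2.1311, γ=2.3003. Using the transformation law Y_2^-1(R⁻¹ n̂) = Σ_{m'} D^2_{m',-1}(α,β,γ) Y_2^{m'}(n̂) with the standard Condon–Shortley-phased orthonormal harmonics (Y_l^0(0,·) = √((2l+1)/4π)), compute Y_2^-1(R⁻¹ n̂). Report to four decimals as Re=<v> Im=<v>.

Need the full column D^2_{m',-1} for m'=−2..2 at α=2.6019, β=2.1311, γ=2.3003.
cos(β/2)=0.484023, sin(β/2)=0.875055
d^2_{-2,-1}: single k=1 term ⇒ +0.198456;  D = +0.068028+0.186432i
d^2_{-1,-1}: k∈[0..1] ⇒ +0.054886 -0.538176 = -0.483290;  D = -0.091184+0.474610i
d^2_{0,-1}: k∈[0..1] ⇒ -0.243058 +0.794416 = +0.551359;  D = -0.367480+0.411041i
d^2_{1,-1}: k∈[0..1] ⇒ +0.538176 -0.586330 = -0.048154;  D = -0.045980+0.014304i
d^2_{2,-1}: single k=0 term ⇒ -0.648638;  D = +0.630340+0.152981i
Y_2^{m'}(θ=0.3908,φ=1.5588) and Σ D·Y over m':
  (+0.0680+0.1864i)·(-0.0560-0.0013i)  (-0.0912+0.4746i)·(+0.0033-0.2721i)  (-0.3675+0.4110i)·(+0.4935+0.0000i)  (-0.0460+0.0143i)·(-0.0033-0.2721i)  (+0.6303+0.1530i)·(-0.0560+0.0013i)
Y_2^-1(R⁻¹ n̂) = -0.087560+0.223402i

Re=-0.0876 Im=0.2234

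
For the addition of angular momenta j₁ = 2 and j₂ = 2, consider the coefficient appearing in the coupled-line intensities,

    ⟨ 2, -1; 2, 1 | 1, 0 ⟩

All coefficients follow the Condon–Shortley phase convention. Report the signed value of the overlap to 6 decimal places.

triangle: 3!·1!·1!/6! = 6/720
(j±m)!: 1!·3!·3!·1!·1!·1! = 36
prefactor² = (2J+1)·Δ·N² = 9/10
  k=2: +1/(2!·1!·1!·1!·0!·0!) = 1/2
  k=3: −1/(3!·0!·0!·0!·1!·1!) = -1/6
Σ = 1/3  ⇒  CG² = 9/10·(1/3)² = 1/10
CG = +√(1/10) = +0.316228

+0.316228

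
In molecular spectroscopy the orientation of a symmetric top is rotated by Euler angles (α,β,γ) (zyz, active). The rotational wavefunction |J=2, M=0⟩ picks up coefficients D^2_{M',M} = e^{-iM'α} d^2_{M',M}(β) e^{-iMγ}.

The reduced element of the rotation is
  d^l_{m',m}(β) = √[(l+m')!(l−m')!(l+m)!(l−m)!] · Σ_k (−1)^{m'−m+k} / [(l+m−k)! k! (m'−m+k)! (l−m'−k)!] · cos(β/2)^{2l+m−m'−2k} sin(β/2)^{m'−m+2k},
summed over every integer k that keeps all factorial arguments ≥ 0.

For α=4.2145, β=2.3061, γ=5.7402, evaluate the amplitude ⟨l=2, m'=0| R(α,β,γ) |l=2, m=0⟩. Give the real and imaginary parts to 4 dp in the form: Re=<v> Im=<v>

Re=0.1750 Im=0.0000

First d^2_{0,0}(β=2.3061), then the phase factors e^{-i(0)α} and e^{-i(0)γ}:
With c≡cos(β/2)=0.405702 and s≡sin(β/2)=0.914006, N=[2·2·2·2]^{1/2}=4.000000
k∈{0,1,2} keeps every argument non-negative
  k=0: (−1)^0·4.0000/(4)·0.4057^4·0.9140^0 = +0.027091
  k=1: (−1)^1·4.0000/(1)·0.4057^2·0.9140^2 = -0.550011
  k=2: (−1)^2·4.0000/(4)·0.4057^0·0.9140^4 = +0.697904
d^2_{0,0}(2.3061) = +0.027091 -0.550011 +0.697904 = +0.174984
Phases: e^{-i·(0)·4.2145}=+1.000000+0.000000i, e^{-i·(0)·5.7402}=+1.000000+0.000000i ⇒ D=+0.174984+0.000000i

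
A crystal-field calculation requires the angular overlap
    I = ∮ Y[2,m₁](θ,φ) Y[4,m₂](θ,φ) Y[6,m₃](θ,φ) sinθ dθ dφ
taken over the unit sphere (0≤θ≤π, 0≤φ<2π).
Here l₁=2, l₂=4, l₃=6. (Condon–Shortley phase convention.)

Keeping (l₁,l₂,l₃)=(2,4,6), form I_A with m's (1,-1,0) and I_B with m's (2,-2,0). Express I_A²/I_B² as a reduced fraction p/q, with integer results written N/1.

8/1

Same 2,4,6: normalisation and zero-m 3j drop out of the ratio.
A: Δ: 0! 4! 8! / 13! → 1/6435; sum: t=0:+1/4320 = 1/4320; 3j²(2 4 6; 1 -1 0) = Δ·Π!·Σ² = 8/429  (sign +1)
B: Δ: 0! 4! 8! / 13! → 1/6435; sum: t=0:+1/34560 = 1/34560; 3j²(2 4 6; 2 -2 0) = Δ·Π!·Σ² = 1/429  (sign +1)
I_A²/I_B² = (8/429)/(1/429) = 8/1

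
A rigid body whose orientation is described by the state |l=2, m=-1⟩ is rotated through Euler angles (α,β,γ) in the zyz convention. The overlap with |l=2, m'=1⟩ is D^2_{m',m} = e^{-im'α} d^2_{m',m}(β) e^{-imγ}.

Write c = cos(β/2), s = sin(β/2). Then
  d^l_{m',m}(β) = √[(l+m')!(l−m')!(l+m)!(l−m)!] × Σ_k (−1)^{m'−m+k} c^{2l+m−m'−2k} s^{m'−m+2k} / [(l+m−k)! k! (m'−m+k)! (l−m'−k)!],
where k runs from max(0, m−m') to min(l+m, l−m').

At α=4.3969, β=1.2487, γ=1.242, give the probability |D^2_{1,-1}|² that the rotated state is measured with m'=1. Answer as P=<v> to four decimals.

D^2_{1,-1}(4.3969,1.2487,1.2420) = e^{-i·1·4.3969}·d^2_{1,-1}(1.2487)·e^{-i·-1·1.2420}. Compute d first:
Half-angle: c=0.811343, s=0.584570. N=√(6·1·1·6)=6.000000
k: max(0,(-1)−(1))=0 … min(2+(-1),2−(1))=1
  k=0: (−1)^2·6.0000/(2)·0.8113^2·0.5846^2 = +0.674844
  k=1: (−1)^3·6.0000/(6)·0.8113^0·0.5846^4 = -0.116774
d^2_{1,-1}(1.2487) = +0.674844 -0.116774 = +0.558070
|D^2_{1,-1}|² = |d^2_{1,-1}(β)|² = (+0.558070)² = 0.311442 (the z-rotation phases have unit modulus)

P=0.3114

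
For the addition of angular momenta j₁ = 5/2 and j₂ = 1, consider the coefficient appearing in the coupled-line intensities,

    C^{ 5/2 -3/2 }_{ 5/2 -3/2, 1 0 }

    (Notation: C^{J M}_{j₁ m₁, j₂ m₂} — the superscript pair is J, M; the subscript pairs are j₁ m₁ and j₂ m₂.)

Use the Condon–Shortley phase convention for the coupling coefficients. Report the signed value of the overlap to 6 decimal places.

√[6·1!4!1!/7! · 1!4!1!1!1!4!] = √(576/35)
  +(−1)^0/∏(0,1,4,1,0,0)! = 1/24  (running 1/24)
  +(−1)^1/∏(1,0,3,0,1,1)! = -1/6  (running -1/8)
⟨..|..⟩ = √(576/35)·(-1/8) = -0.507093

−√(9/35) ≈ -0.507093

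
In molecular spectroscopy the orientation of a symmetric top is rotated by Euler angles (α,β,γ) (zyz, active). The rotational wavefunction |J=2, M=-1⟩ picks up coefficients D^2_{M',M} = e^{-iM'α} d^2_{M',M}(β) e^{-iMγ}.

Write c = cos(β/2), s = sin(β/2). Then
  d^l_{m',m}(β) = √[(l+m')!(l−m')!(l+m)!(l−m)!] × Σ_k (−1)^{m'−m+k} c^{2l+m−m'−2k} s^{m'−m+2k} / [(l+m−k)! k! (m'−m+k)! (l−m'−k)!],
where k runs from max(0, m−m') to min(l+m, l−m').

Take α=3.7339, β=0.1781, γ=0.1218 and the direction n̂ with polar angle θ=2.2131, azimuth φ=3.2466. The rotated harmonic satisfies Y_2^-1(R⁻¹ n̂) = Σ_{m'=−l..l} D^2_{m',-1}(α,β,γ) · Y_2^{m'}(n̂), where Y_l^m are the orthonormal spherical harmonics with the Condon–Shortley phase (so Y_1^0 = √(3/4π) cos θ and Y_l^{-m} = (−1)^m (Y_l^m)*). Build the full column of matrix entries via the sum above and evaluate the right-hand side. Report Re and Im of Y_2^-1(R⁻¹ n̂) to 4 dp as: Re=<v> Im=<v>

Need the full column D^2_{m',-1} for m'=−2..2 at α=3.7339, β=0.1781, γ=0.1218.
cos(β/2)=0.996038, sin(β/2)=0.088932
d^2_{-2,-1}: single k=1 term ⇒ +0.175759;  D = +0.045928+0.169652i
d^2_{-1,-1}: k∈[0..1] ⇒ +0.984245 -0.023539 = +0.960705;  D = -0.725984-0.629207i
d^2_{0,-1}: k∈[0..1] ⇒ -0.215260 +0.001716 = -0.213544;  D = -0.211962-0.025945i
d^2_{1,-1}: k∈[0..1] ⇒ +0.023539 -0.000063 = +0.023477;  D = -0.020926+0.010643i
d^2_{2,-1}: single k=0 term ⇒ -0.001401;  D = -0.000682+0.001224i
Y_2^{m'}(θ=2.2131,φ=3.2466) and Σ D·Y over m':
  (+0.0459+0.1697i)·(+0.2422-0.0516i)  (-0.7260-0.6292i)·(+0.3685-0.0388i)  (-0.2120-0.0259i)·(+0.0241+0.0000i)  (-0.0209+0.0106i)·(-0.3685-0.0388i)  (-0.0007+0.0012i)·(+0.2422+0.0516i)
Y_2^-1(R⁻¹ n̂) = -0.269317-0.168432i

Re=-0.2693 Im=-0.1684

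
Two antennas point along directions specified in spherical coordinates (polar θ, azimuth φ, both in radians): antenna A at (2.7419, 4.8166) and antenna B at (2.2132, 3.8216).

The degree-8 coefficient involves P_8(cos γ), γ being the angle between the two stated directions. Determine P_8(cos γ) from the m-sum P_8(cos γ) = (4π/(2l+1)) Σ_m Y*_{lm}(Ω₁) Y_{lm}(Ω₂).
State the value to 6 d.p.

0.274052

Expand P_8 via completeness: Σ_{m} conj(Y_{8,m}) at Ω₁ times Y_{8,m} at Ω₂ —
  m=-8: (0.000182, 0.000201) × (0.057897, 0.064999) = (-0.000002, 0.000023)  (running Σ = (-0.000002, 0.000023))
  m=-7: (0.001710, -0.001913) × (0.012413, 0.260243) = (0.000519, 0.000421)  (running Σ = (0.000517, 0.000445))
  m=-6: (-0.012429, -0.008972) × (-0.256955, 0.350690) = (0.006340, -0.002053)  (running Σ = (0.006857, -0.001608))
  m=-5: (-0.032368, 0.056394) × (-0.369485, 0.097676) = (0.006451, -0.023998)  (running Σ = (0.013308, -0.025607))
  m=-4: (0.182583, 0.080846) × (-0.005349, -0.002399) = (-0.000783, -0.000870)  (running Σ = (0.012525, -0.026477))
  m=-3: (0.131535, -0.406935) × (0.158837, 0.313293) = (0.148382, -0.023427)  (running Σ = (0.160908, -0.049905))
  m=-2: (-0.545250, -0.115317) × (-0.041784, 0.195290) = (0.045303, -0.101663)  (running Σ = (0.206211, -0.151568))
  m=-1: (-0.022414, 0.214308) × (0.209654, -0.169542) = (0.031635, 0.048731)  (running Σ = (0.237846, -0.102837))
  m=0: (-0.429287, -0.000000) × (0.244472, 0.000000) = (-0.104949, -0.000000)  (running Σ = (0.132897, -0.102837))
  m=1: (0.022414, 0.214308) × (-0.209654, -0.169542) = (0.031635, -0.048731)  (running Σ = (0.164532, -0.151568))
  m=2: (-0.545250, 0.115317) × (-0.041784, -0.195290) = (0.045303, 0.101663)  (running Σ = (0.209835, -0.049905))
  m=3: (-0.131535, -0.406935) × (-0.158837, 0.313293) = (0.148382, 0.023427)  (running Σ = (0.358217, -0.026477))
  m=4: (0.182583, -0.080846) × (-0.005349, 0.002399) = (-0.000783, 0.000870)  (running Σ = (0.357435, -0.025607))
  m=5: (0.032368, 0.056394) × (0.369485, 0.097676) = (0.006451, 0.023998)  (running Σ = (0.363886, -0.001608))
  m=6: (-0.012429, 0.008972) × (-0.256955, -0.350690) = (0.006340, 0.002053)  (running Σ = (0.370226, 0.000445))
  m=7: (-0.001710, -0.001913) × (-0.012413, 0.260243) = (0.000519, -0.000421)  (running Σ = (0.370745, 0.000023))
  m=8: (0.000182, -0.000201) × (0.057897, -0.064999) = (-0.000002, -0.000023)  (running Σ = (0.370743, -0.000000))
Accumulated sum (0.370743, -0.000000); after 4π/(2l+1) scaling, (0.274052, -0.000000) ⇒ P_8 = 0.274052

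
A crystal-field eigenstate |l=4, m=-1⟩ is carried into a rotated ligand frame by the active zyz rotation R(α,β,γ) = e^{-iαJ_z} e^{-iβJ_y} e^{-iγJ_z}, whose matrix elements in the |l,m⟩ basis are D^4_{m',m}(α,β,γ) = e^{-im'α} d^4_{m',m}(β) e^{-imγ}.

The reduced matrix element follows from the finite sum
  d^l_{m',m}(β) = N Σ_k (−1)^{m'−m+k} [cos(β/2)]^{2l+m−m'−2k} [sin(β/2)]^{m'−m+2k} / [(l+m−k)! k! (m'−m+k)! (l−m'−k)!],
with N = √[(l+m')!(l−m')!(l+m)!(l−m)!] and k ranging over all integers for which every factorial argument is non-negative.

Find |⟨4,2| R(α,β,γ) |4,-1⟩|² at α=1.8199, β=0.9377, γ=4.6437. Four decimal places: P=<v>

Split into d^4_{2,-1}(β=0.9377) × two z-phases.
With c≡cos(β/2)=0.892089 and s≡sin(β/2)=0.451861, N=[720·2·6·120]^{1/2}=1018.233765
k∈{0,1,2} keeps every argument non-negative
  k=0: (−1)^3·1018.2338/(72)·0.8921^5·0.4519^3 = -0.737171
  k=1: (−1)^4·1018.2338/(48)·0.8921^3·0.4519^5 = +0.283696
  k=2: (−1)^5·1018.2338/(240)·0.8921^1·0.4519^7 = -0.014557
d^4_{2,-1}(0.9377) = -0.737171 +0.283696 -0.014557 = -0.468033
|D^4_{2,-1}|² = |d^4_{2,-1}(β)|² = (-0.468033)² = 0.219055 (the z-rotation phases have unit modulus)

P=0.2191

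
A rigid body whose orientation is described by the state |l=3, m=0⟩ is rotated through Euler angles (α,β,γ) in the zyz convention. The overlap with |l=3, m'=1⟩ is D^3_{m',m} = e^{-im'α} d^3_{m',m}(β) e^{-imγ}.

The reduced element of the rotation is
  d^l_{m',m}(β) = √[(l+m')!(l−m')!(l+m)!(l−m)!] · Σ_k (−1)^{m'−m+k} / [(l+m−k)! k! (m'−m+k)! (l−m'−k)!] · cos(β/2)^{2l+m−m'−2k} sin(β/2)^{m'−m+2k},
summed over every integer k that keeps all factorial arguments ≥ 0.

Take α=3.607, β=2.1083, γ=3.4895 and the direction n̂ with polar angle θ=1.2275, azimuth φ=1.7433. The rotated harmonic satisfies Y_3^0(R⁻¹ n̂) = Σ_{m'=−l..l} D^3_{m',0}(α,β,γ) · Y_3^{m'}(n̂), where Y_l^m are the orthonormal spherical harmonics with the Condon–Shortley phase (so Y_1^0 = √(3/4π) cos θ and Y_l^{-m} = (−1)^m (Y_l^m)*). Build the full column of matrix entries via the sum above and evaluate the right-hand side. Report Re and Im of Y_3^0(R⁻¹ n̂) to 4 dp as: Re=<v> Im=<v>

Re=0.3296 Im=0.0000

Need the full column D^3_{m',0} for m'=−3..3 at α=3.6070, β=2.1083, γ=3.4895.
cos(β/2)=0.493967, sin(β/2)=0.869481
d^3_{-3,0}: single k=3 term ⇒ +0.354314;  D = -0.061540-0.348929i
d^3_{-2,0}: k∈[2..3] ⇒ +0.246531 -0.763829 = -0.517298;  D = -0.308920-0.414928i
d^3_{-1,0}: k∈[1..3] ⇒ +0.088581 -0.823352 +0.850331 = +0.115561;  D = -0.103269-0.051862i
d^3_{0,0}: k∈[0..3] ⇒ +0.014527 -0.405092 +1.255099 -0.432075 = +0.432459;  D = +0.432459+0.000000i
d^3_{1,0}: k∈[0..2] ⇒ -0.088581 +0.823352 -0.850331 = -0.115561;  D = +0.103269-0.051862i
d^3_{2,0}: k∈[0..1] ⇒ +0.246531 -0.763829 = -0.517298;  D = -0.308920+0.414928i
d^3_{3,0}: single k=0 term ⇒ -0.354314;  D = +0.061540-0.348929i
Y_3^{m'}(θ=1.2275,φ=1.7433) and Σ D·Y over m':
  (-0.0615-0.3489i)·(+0.1723+0.3028i)  (-0.3089-0.4149i)·(-0.2870+0.1032i)  (-0.1033-0.0519i)·(+0.0226+0.1300i)  (+0.4325+0.0000i)·(-0.3057+0.0000i)  (+0.1033-0.0519i)·(-0.0226+0.1300i)  (-0.3089+0.4149i)·(-0.2870-0.1032i)  (+0.0615-0.3489i)·(-0.1723+0.3028i)
Y_3^0(R⁻¹ n̂) = +0.329634+0.000000i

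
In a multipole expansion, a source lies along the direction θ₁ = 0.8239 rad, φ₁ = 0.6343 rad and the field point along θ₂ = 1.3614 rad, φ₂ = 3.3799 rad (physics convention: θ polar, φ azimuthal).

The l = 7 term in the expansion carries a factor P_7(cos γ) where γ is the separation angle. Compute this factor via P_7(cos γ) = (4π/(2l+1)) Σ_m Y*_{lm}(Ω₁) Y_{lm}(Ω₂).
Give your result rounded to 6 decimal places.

-0.261276

Addition theorem: P_7(cos γ) = (4π/15) Σ_m Y*_{lm}(Ω₁) Y_{lm}(Ω₂), m = −7…7:
  [-7]  conj(Y_{7,-7})(Ω₁) = -0.015406-0.055176i ; Y_{7,-7}(Ω₂) = +0.041642+0.426385i ; Δ = +0.022885-0.008867i
  [-6]  conj(Y_{7,-6})(Ω₁) = -0.156257-0.122329i ; Y_{7,-6}(Ω₂) = +0.047857-0.337272i ; Δ = -0.048736+0.046847i
  [-5]  conj(Y_{7,-5})(Ω₁) = -0.390163-0.011672i ; Y_{7,-5}(Ω₂) = +0.053314-0.133769i ; Δ = -0.022363+0.051570i
  [-4]  conj(Y_{7,-4})(Ω₁) = -0.356832+0.246430i ; Y_{7,-4}(Ω₂) = -0.197168+0.277607i ; Δ = +0.001945-0.147647i
  [-3]  conj(Y_{7,-3})(Ω₁) = -0.042754+0.123970i ; Y_{7,-3}(Ω₂) = -0.032460+0.028179i ; Δ = -0.002106-0.005229i
  [-2]  conj(Y_{7,-2})(Ω₁) = -0.090412-0.290021i ; Y_{7,-2}(Ω₂) = +0.290707-0.150097i ; Δ = -0.069815-0.070741i
  [-1]  conj(Y_{7,-1})(Ω₁) = -0.224955-0.165504i ; Y_{7,-1}(Ω₂) = +0.003417-0.000830i ; Δ = -0.000906-0.000379i
  [+0]  conj(Y_{7,0})(Ω₁) = +0.229210-0.000000i ; Y_{7,0}(Ω₂) = -0.321474+0.000000i ; Δ = -0.073685+0.000000i
  [+1]  conj(Y_{7,1})(Ω₁) = +0.224955-0.165504i ; Y_{7,1}(Ω₂) = -0.003417-0.000830i ; Δ = -0.000906+0.000379i
  [+2]  conj(Y_{7,2})(Ω₁) = -0.090412+0.290021i ; Y_{7,2}(Ω₂) = +0.290707+0.150097i ; Δ = -0.069815+0.070741i
  [+3]  conj(Y_{7,3})(Ω₁) = +0.042754+0.123970i ; Y_{7,3}(Ω₂) = +0.032460+0.028179i ; Δ = -0.002106+0.005229i
  [+4]  conj(Y_{7,4})(Ω₁) = -0.356832-0.246430i ; Y_{7,4}(Ω₂) = -0.197168-0.277607i ; Δ = +0.001945+0.147647i
  [+5]  conj(Y_{7,5})(Ω₁) = +0.390163-0.011672i ; Y_{7,5}(Ω₂) = -0.053314-0.133769i ; Δ = -0.022363-0.051570i
  [+6]  conj(Y_{7,6})(Ω₁) = -0.156257+0.122329i ; Y_{7,6}(Ω₂) = +0.047857+0.337272i ; Δ = -0.048736-0.046847i
  [+7]  conj(Y_{7,7})(Ω₁) = +0.015406-0.055176i ; Y_{7,7}(Ω₂) = -0.041642+0.426385i ; Δ = +0.022885+0.008867i
Accumulated sum -0.311876-0.000000i; after 4π/(2l+1) scaling, -0.261276-0.000000i ⇒ P_7 = -0.261276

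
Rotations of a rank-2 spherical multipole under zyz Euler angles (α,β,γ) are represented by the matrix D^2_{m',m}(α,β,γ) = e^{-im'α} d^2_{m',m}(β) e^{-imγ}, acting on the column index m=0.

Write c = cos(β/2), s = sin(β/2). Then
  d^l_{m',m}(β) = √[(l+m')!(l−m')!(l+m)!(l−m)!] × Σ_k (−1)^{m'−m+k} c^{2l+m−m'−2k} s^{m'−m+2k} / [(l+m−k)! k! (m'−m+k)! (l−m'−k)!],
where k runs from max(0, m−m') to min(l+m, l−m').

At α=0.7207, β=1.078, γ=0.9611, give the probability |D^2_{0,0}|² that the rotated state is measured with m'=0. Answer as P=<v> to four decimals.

D^2_{0,0}(0.7207,1.0780,0.9611) = e^{-i·0·0.7207}·d^2_{0,0}(1.0780)·e^{-i·0·0.9611}. Compute d first:
With c≡cos(β/2)=0.858222 and s≡sin(β/2)=0.513278, N=[2·2·2·2]^{1/2}=4.000000
The bounds max(0,m−m')=0 and min(l+m,l−m')=2 give 3 terms
  k=0: (−1)^0·4.0000/(4)·0.8582^4·0.5133^0 = +0.542500
  k=1: (−1)^1·4.0000/(1)·0.8582^2·0.5133^2 = -0.776185
  k=2: (−1)^2·4.0000/(4)·0.8582^0·0.5133^4 = +0.069408
d^2_{0,0}(1.0780) = +0.542500 -0.776185 +0.069408 = -0.164277
|D^2_{0,0}|² = |d^2_{0,0}(β)|² = (-0.164277)² = 0.026987 (the z-rotation phases have unit modulus)

P=0.0270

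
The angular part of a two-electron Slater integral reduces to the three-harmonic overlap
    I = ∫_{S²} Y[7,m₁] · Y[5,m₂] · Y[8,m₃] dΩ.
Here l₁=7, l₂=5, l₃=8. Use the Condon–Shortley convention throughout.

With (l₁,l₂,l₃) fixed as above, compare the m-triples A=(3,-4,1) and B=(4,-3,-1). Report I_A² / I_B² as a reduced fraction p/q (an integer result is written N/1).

Shared (l₁,l₂,l₃)=(7,5,8): N and (l;000)² cancel in I_A²/I_B².
A: Δ = 4!·10!·6!/21! = 1/814773960; Racah Σ t=0..1: t=0:+1/49766400 t=1:−1/130636800 = 13/1045094400; ⇒ 3j(7 5 8; 3 -4 1)² = 39/3553, sgn -1
B: Δ = 4!·10!·6!/21! = 1/814773960; Racah Σ t=0..2: t=0:+1/34836480 t=1:−1/58060800 t=2:+1/1045094400 = 13/1045094400; ⇒ 3j(7 5 8; 4 -3 -1)² = 13/1938, sgn -1
I_A²/I_B² = (39/3553)/(13/1938) = 18/11

18/11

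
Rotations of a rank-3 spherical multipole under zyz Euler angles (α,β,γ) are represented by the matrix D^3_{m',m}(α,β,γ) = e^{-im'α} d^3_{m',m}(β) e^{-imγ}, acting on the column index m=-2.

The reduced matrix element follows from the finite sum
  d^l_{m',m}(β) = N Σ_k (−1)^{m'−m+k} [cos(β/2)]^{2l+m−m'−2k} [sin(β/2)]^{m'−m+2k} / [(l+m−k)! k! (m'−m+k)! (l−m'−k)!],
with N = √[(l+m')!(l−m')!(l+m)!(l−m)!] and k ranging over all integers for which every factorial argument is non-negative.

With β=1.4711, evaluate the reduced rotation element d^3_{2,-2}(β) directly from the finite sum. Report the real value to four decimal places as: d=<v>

d^3_{2,-2}(β=1.4711) via the finite sum:
c=cos(1.471100/2)=0.741462, s=sin(1.471100/2)=0.670995; N=√[120·1·1·120]=120.000000
The bounds max(0,m−m')=0 and min(l+m,l−m')=1 give 2 terms
  k=0: (−1)^4·120.0000/(24)·0.7415^2·0.6710^4 = +0.557218
  k=1: (−1)^5·120.0000/(120)·0.7415^0·0.6710^6 = -0.091267
d^3_{2,-2}(1.4711) = +0.557218 -0.091267 = +0.465950

d=0.4660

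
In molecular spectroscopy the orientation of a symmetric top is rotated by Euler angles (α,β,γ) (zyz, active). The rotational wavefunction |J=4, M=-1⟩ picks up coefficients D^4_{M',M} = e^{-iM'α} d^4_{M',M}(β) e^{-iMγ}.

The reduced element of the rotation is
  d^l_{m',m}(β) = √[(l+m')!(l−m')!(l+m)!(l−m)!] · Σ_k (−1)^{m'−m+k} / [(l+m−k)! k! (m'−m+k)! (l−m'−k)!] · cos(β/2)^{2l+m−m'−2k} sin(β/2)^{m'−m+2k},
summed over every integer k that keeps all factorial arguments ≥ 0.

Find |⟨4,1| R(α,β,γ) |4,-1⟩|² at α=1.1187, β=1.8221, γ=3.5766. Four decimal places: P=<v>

P=0.0100

Split into d^4_{1,-1}(β=1.8221) × two z-phases.
c=cos(1.822100/2)=0.612916, s=sin(1.822100/2)=0.790148; N=√[120·6·6·120]=720.000000
k∈{0,1,2,3} keeps every argument non-negative
  k=0: (−1)^2·720.0000/(72)·0.6129^6·0.7901^2 = +0.330997
  k=1: (−1)^3·720.0000/(24)·0.6129^4·0.7901^4 = -1.650287
  k=2: (−1)^4·720.0000/(48)·0.6129^2·0.7901^6 = +1.371335
  k=3: (−1)^5·720.0000/(720)·0.6129^0·0.7901^8 = -0.151938
d^4_{1,-1}(1.8221) = +0.330997 -1.650287 +1.371335 -0.151938 = -0.099893
|D^4_{1,-1}|² = |d^4_{1,-1}(β)|² = (-0.099893)² = 0.009979 (the z-rotation phases have unit modulus)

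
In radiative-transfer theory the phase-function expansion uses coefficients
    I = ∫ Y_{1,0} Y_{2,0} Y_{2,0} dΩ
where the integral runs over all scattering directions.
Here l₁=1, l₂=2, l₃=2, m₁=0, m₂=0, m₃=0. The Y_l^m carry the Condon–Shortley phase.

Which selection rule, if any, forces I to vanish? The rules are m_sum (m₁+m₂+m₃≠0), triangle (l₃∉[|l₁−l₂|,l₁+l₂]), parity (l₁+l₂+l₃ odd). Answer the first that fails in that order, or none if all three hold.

azimuthal sum: 0 + 0 + 0 = 0  ✓
1 ≤ 2 ≤ 3 (triangle on l)  ✓
L = 1 + 2 + 2 = 5 (odd)  ✗

parity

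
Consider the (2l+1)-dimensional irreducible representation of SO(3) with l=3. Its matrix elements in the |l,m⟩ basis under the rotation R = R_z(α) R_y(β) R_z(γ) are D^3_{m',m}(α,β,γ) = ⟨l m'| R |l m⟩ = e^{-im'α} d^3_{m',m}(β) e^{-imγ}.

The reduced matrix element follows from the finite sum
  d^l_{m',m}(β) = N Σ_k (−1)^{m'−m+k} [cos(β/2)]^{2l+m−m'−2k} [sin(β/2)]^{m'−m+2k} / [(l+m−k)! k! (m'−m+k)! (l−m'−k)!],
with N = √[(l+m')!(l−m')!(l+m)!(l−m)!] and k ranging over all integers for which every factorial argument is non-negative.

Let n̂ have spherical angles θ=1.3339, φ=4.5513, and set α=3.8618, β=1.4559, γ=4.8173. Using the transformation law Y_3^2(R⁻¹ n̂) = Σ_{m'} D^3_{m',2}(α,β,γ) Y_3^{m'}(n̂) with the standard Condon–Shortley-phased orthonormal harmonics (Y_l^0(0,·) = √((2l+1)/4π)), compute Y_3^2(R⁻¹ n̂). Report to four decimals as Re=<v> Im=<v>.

Need the full column D^3_{m',2} for m'=−3..3 at α=3.8618, β=1.4559, γ=4.8173.
cos(β/2)=0.746540, sin(β/2)=0.665341
d^3_{-3,2}: single k=5 term ⇒ +0.238423;  D = -0.088437+0.221415i
d^3_{-2,2}: k∈[4..5] ⇒ +0.546075 -0.086749 = +0.459326;  D = -0.153267-0.433001i
d^3_{-1,2}: k∈[3..4] ⇒ +0.775035 -0.307803 = +0.467232;  D = +0.407686+0.228249i
d^3_{0,2}: k∈[2..3] ⇒ +0.753114 -0.598195 = +0.154919;  D = -0.151521+0.032267i
d^3_{1,2}: k∈[1..2] ⇒ +0.487876 -0.775035 = -0.287159;  D = -0.171667+0.230198i
d^3_{2,2}: k∈[0..1] ⇒ +0.173108 -0.687496 = -0.514388;  D = -0.040820-0.512765i
d^3_{3,2}: single k=0 term ⇒ -0.377907;  D = +0.271001+0.263386i
Y_3^{m'}(θ=1.3339,φ=4.5513) and Σ D·Y over m':
  (-0.0884+0.2214i)·(+0.1781-0.3393i)  (-0.1533-0.4330i)·(-0.2150-0.0718i)  (+0.4077+0.2282i)·(+0.0365-0.2247i)  (-0.1515+0.0323i)·(-0.2386+0.0000i)  (-0.1717+0.2302i)·(-0.0365-0.2247i)  (-0.0408-0.5128i)·(-0.2150+0.0718i)  (+0.2710+0.2634i)·(-0.1781-0.3393i)
Y_3^2(R⁻¹ n̂) = +0.308274+0.081157i

Re=0.3083 Im=0.0812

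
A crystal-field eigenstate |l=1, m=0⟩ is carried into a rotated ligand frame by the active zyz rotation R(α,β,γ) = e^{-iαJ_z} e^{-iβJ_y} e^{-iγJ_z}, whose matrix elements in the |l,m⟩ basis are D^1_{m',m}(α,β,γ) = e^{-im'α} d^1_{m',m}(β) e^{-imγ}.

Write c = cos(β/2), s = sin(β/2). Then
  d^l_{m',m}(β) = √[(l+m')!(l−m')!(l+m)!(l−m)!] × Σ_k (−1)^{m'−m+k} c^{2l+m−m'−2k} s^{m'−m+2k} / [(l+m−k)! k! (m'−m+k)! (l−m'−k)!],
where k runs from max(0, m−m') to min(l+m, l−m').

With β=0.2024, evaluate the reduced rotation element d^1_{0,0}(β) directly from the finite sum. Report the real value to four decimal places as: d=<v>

d^1_{0,0}(β=0.2024) via the finite sum:
Half-angle: c=0.994884, s=0.101027. N=√(1·1·1·1)=1.000000
Admissible k: 0..1 (factorial args all ≥0)
  k=0: (−1)^0·1.0000/(1)·0.9949^2·0.1010^0 = +0.989793
  k=1: (−1)^1·1.0000/(1)·0.9949^0·0.1010^2 = -0.010207
d^1_{0,0}(0.2024) = +0.989793 -0.010207 = +0.979587

d=0.9796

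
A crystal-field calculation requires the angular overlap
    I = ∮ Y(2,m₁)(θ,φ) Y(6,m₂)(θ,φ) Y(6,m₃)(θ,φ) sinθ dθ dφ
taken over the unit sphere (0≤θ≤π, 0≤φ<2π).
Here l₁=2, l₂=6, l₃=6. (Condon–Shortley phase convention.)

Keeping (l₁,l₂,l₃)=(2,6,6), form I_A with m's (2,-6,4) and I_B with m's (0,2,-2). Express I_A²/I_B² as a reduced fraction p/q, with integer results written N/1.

11/25

l's match ⇒ only the (l;m) 3-j factors differ between A and B.
A: triangle coeff Δ(2,6,6) = 1/90090; Σ_t [0,0]: t=0:+1/14515200 = 1/14515200; (3j)²=2/455 [(2 6 6; 2 -6 4)], sign=+1
B: triangle coeff Δ(2,6,6) = 1/90090; Σ_t [0,2]: t=0:+1/322560 t=1:−1/30240 t=2:+1/69120 = -1/64512; (3j)²=10/1001 [(2 6 6; 0 2 -2)], sign=-1
I_A²/I_B² = (2/455)/(10/1001) = 11/25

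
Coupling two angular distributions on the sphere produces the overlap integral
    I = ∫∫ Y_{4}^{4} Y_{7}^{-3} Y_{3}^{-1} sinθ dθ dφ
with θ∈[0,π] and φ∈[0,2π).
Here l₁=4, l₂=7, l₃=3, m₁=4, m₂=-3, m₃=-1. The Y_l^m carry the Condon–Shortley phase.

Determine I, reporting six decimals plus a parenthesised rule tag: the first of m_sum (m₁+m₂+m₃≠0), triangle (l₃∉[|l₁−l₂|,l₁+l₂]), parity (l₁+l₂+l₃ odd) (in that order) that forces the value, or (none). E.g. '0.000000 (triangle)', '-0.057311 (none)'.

Checks pass: Σm=0; 14 even; l₃=3∈[3,11].
(2·4+1)(2·7+1)(2·3+1) = 945
Δ: 8! 0! 6! / 15! → 1/45045
sum: t=4:+1/20736 = 1/20736
3j²(4 7 3; 0 0 0) = Δ·Π!·Σ² = 35/1287  (sign -1)
sum: t=0:+1/1935360 = 1/1935360
3j²(4 7 3; 4 -3 -1) = Δ·Π!·Σ² = 1/1001  (sign +1)
combine: 4πI² = 945·35/1287·1/1001 = 525/20449
take √, sign -1: I = -0.04520003
No selection rule forces the value: the integral is nonzero (none).

-0.045200 (none)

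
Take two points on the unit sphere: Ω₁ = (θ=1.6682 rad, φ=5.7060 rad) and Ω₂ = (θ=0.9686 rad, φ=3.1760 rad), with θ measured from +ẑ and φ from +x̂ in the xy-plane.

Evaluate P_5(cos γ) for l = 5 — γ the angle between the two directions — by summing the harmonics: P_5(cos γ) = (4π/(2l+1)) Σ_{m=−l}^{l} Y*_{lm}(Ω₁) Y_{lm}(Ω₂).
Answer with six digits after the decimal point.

Expand P_5 via completeness: Σ_{m} conj(Y_{5,m}) at Ω₁ times Y_{5,m} at Ω₂ —
  [-5]  conj(Y_{5,-5})(Ω₁) = -0.438504-0.114619i ; Y_{5,-5}(Ω₂) = -0.173806+0.030200i ; Δ = +0.079676+0.006679i
  [-4]  conj(Y_{5,-4})(Ω₁) = +0.094220+0.103615i ; Y_{5,-4}(Ω₂) = +0.379827-0.052608i ; Δ = +0.041238+0.034399i
  [-3]  conj(Y_{5,-3})(Ω₁) = +0.049944+0.307995i ; Y_{5,-3}(Ω₂) = -0.363563+0.037662i ; Δ = -0.029757-0.110095i
  [-2]  conj(Y_{5,-2})(Ω₁) = +0.064163-0.145069i ; Y_{5,-2}(Ω₂) = -0.024320+0.001676i ; Δ = -0.001317+0.003636i
  [-1]  conj(Y_{5,-1})(Ω₁) = +0.232258-0.151235i ; Y_{5,-1}(Ω₂) = +0.350854-0.012077i ; Δ = +0.079662-0.055866i
  [+0]  conj(Y_{5,0})(Ω₁) = -0.163135-0.000000i ; Y_{5,0}(Ω₂) = -0.064562+0.000000i ; Δ = +0.010532+0.000000i
  [+1]  conj(Y_{5,1})(Ω₁) = -0.232258-0.151235i ; Y_{5,1}(Ω₂) = -0.350854-0.012077i ; Δ = +0.079662+0.055866i
  [+2]  conj(Y_{5,2})(Ω₁) = +0.064163+0.145069i ; Y_{5,2}(Ω₂) = -0.024320-0.001676i ; Δ = -0.001317-0.003636i
  [+3]  conj(Y_{5,3})(Ω₁) = -0.049944+0.307995i ; Y_{5,3}(Ω₂) = +0.363563+0.037662i ; Δ = -0.029757+0.110095i
  [+4]  conj(Y_{5,4})(Ω₁) = +0.094220-0.103615i ; Y_{5,4}(Ω₂) = +0.379827+0.052608i ; Δ = +0.041238-0.034399i
  [+5]  conj(Y_{5,5})(Ω₁) = +0.438504-0.114619i ; Y_{5,5}(Ω₂) = +0.173806+0.030200i ; Δ = +0.079676-0.006679i
Σ over m = +0.349536-0.000000i; ×(4π/11) → +0.399309-0.000000i. Real part: 0.399309

0.399309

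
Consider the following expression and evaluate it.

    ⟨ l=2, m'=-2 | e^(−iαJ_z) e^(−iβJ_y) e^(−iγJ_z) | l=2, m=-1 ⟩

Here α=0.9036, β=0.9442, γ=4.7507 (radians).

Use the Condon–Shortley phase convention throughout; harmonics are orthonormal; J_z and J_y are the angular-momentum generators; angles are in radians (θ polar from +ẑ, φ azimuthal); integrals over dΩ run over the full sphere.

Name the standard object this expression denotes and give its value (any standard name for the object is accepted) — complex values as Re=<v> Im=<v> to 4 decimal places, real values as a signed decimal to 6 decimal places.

This is a Wigner D-matrix element — the rotation-matrix element ⟨l m'| R(α,β,γ) |l m⟩ in the angular-momentum basis.
D^2_{-2,-1}(0.9036,0.9442,4.7507) = e^{-i·-2·0.9036}·d^2_{-2,-1}(0.9442)·e^{-i·-1·4.7507}. Compute d first:
Half-angle: c=0.890615, s=0.454758. N=√(1·24·1·6)=12.000000
The bounds max(0,m−m')=1 and min(l+m,l−m')=1 give 1 term
  k=1: (−1)^0·12.0000/(6)·0.8906^3·0.4548^1 = +0.642511
d^2_{-2,-1}(0.9442) = +0.642511
Phases: e^{-i·(-2)·0.9036}=-0.234208+0.972187i, e^{-i·(-1)·4.7507}=+0.038302-0.999266i ⇒ D=+0.618418+0.174295i

Wigner D-matrix element, Re=0.6184 Im=0.1743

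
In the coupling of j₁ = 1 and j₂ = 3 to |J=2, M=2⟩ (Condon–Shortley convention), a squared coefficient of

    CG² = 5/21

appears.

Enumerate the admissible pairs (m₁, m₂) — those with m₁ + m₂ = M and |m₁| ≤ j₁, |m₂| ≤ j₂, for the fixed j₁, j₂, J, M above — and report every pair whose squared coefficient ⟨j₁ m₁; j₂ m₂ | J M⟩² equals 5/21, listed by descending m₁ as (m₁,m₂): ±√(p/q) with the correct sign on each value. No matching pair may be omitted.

(0,2): −√(5/21)

Admissible pairs with m₁+m₂ = M = 2: (-1,3), (0,2), (1,1)
  (m₁,m₂)=(1,1): CG² = 1/21, CG = +√(1/21)
  (m₁,m₂)=(0,2): CG² = 5/21, CG = −√(5/21)   ← matches the target
  (m₁,m₂)=(-1,3): CG² = 5/7, CG = +√(5/7)
Pairs with CG² = 5/21: (0,2): −√(5/21)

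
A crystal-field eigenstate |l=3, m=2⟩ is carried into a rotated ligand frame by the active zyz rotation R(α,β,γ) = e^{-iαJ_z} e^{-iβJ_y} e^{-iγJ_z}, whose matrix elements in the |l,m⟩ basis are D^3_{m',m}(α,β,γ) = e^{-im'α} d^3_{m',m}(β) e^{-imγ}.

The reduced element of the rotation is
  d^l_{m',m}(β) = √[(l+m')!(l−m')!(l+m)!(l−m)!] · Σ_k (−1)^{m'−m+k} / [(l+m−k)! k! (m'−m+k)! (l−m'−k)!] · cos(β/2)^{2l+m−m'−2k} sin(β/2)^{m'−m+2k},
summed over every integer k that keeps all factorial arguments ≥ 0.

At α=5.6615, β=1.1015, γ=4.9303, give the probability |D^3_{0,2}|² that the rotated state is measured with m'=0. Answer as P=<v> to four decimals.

Split into d^3_{0,2}(β=1.1015) × two z-phases.
c=cos(1.101500/2)=0.852132, s=sin(1.101500/2)=0.523326; N=√[6·6·120·1]=65.726707
k∈{2,3} keeps every argument non-negative
  k=2: (−1)^0·65.7267/(12)·0.8521^4·0.5233^2 = +0.790923
  k=3: (−1)^1·65.7267/(12)·0.8521^2·0.5233^4 = -0.298308
d^3_{0,2}(1.1015) = +0.790923 -0.298308 = +0.492614
|D^3_{0,2}|² = |d^3_{0,2}(β)|² = (+0.492614)² = 0.242669 (the z-rotation phases have unit modulus)

P=0.2427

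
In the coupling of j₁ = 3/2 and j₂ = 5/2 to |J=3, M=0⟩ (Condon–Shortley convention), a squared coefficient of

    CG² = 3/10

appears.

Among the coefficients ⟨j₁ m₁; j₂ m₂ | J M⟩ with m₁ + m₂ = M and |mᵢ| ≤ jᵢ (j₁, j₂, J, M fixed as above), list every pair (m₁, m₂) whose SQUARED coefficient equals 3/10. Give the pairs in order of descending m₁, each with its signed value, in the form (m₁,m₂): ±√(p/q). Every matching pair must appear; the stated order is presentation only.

Admissible pairs with m₁+m₂ = M = 0: (-3/2,3/2), (-1/2,1/2), (1/2,-1/2), (3/2,-3/2)
  (m₁,m₂)=(3/2,-3/2): CG² = 3/10, CG = +√(3/10)   ← matches the target
  (m₁,m₂)=(1/2,-1/2): CG² = 1/5, CG = +√(1/5)
  (m₁,m₂)=(-1/2,1/2): CG² = 1/5, CG = −√(1/5)
  (m₁,m₂)=(-3/2,3/2): CG² = 3/10, CG = −√(3/10)   ← matches the target
Pairs with CG² = 3/10: (3/2,-3/2): +√(3/10); (-3/2,3/2): −√(3/10)

(3/2,-3/2): +√(3/10); (-3/2,3/2): −√(3/10)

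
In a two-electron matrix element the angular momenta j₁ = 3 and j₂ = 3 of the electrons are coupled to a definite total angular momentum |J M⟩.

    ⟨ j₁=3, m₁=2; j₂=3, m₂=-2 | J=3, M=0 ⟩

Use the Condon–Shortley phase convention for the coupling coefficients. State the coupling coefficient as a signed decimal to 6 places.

√[7·3!3!3!/10! · 5!1!1!5!3!3!] = √(216)
  +(−1)^0/∏(0,3,1,1,2,2)! = 1/24  (running 1/24)
  +(−1)^1/∏(1,2,0,0,3,3)! = -1/72  (running 1/36)
⟨..|..⟩ = √(216)·(1/36) = +0.408248

+√(1/6) = +0.408248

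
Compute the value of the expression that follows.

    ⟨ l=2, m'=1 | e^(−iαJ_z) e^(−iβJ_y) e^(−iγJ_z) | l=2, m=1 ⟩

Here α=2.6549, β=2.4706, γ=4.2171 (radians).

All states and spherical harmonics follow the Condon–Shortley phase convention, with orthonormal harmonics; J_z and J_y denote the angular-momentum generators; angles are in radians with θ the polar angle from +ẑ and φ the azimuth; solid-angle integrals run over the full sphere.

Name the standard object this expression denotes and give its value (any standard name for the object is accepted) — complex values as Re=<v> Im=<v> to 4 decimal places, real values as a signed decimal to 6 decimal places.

This is a Wigner D-matrix element — the rotation-matrix element ⟨l m'| R(α,β,γ) |l m⟩ in the angular-momentum basis.
Split into d^2_{1,1}(β=2.4706) × two z-phases.
Half-angle: c=0.329238, s=0.944247. N=√(6·1·6·1)=6.000000
k∈{0,1} keeps every argument non-negative
  k=0: (−1)^0·6.0000/(6)·0.3292^4·0.9442^0 = +0.011750
  k=1: (−1)^1·6.0000/(2)·0.3292^2·0.9442^2 = -0.289943
d^2_{1,1}(2.4706) = +0.011750 -0.289943 = -0.278193
D = (-0.883885-0.467705i)·(-0.278193)·(-0.475286+0.879831i) = -0.231345+0.154501i

Wigner D-matrix element, Re=-0.2313 Im=0.1545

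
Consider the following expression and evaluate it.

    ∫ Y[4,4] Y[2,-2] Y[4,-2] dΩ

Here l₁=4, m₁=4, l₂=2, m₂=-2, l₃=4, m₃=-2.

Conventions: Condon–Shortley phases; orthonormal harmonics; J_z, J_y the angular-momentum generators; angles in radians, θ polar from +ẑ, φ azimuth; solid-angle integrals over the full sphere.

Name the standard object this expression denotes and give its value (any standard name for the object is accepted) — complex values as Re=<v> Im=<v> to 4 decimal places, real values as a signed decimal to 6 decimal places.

Gaunt coefficient, -0.106180

This is a Gaunt coefficient — the integral of a triple product of spherical harmonics over the sphere.
Checks pass: Σm=0; 10 even; l₃=4∈[2,6].
(2·4+1)(2·2+1)(2·4+1) = 405
Δ: 2! 6! 2! / 11! → 1/13860
sum: t=0:+1/192 t=1:−1/36 t=2:+1/192 = -5/288
3j²(4 2 4; 0 0 0) = Δ·Π!·Σ² = 20/693  (sign -1)
sum: t=0:+1/2880 = 1/2880
3j²(4 2 4; 4 -2 -2) = Δ·Π!·Σ² = 2/165  (sign +1)
combine: 4πI² = 405·20/693·2/165 = 120/847
take √, sign -1: I = -0.10618031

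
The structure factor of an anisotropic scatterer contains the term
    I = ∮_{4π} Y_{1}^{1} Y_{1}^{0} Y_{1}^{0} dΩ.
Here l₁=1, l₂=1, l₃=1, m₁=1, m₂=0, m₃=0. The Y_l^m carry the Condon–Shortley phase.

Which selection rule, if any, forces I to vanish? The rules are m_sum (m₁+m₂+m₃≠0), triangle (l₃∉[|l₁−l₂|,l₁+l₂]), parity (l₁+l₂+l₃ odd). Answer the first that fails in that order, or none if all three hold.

m₁+m₂+m₃ = 1 + 0 + 0 = 1  ✗
triangle: |1−1|=0 ≤ l₃=1 ≤ 1+1=2
parity: l₁+l₂+l₃ = 3 is odd

m_sum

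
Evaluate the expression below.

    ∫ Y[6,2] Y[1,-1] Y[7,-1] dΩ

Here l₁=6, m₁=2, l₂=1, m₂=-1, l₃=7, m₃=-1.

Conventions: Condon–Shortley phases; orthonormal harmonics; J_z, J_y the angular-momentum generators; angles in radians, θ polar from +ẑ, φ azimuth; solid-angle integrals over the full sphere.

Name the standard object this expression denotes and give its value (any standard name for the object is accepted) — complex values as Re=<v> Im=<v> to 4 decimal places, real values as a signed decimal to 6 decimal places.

This is a Gaunt coefficient — the integral of a triple product of spherical harmonics over the sphere.
Checks pass: Σm=0; 14 even; l₃=7∈[5,7].
(2·6+1)(2·1+1)(2·7+1) = 585
Δ: 0! 12! 2! / 15! → 1/1365
sum: t=0:+1/518400 = 1/518400
3j²(6 1 7; 0 0 0) = Δ·Π!·Σ² = 7/195  (sign -1)
sum: t=0:+1/1935360 = 1/1935360
3j²(6 1 7; 2 -1 -1) = Δ·Π!·Σ² = 1/91  (sign +1)
combine: 4πI² = 585·7/195·1/91 = 3/13
take √, sign -1: I = -0.13551395

Gaunt coefficient, -0.135514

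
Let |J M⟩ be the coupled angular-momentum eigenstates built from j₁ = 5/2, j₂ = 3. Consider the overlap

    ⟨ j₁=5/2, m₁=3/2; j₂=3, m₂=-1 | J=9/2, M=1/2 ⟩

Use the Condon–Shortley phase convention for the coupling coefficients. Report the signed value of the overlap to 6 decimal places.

+0.594588  (= +√(35/99))

j₁+j₂−J=1  J+j₁−j₂=4  J−j₁+j₂=5  j₁+j₂+J+1=11
(j₁±m₁, j₂±m₂, J±M) = (4,1,2,4,5,4)
P² = 184320/77
sum k=0..1:
  [0] +1/72 = 1/72
  [1] −1/576 = -1/576
S = 7/576
C² = P²·S² = 35/99 ; C = +0.594588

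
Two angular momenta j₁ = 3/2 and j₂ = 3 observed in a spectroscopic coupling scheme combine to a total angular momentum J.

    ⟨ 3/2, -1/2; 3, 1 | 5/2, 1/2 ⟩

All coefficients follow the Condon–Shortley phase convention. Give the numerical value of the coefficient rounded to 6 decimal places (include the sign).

triangle: 2!·1!·4!/8! = 48/40320
(j±m)!: 1!·2!·4!·2!·3!·2! = 1152
prefactor² = (2J+1)·Δ·N² = 288/35
  k=1: −1/(1!·1!·1!·3!·0!·1!) = -1/6
  k=2: +1/(2!·0!·0!·2!·1!·2!) = 1/8
Σ = -1/24  ⇒  CG² = 288/35·(-1/24)² = 1/70
CG = −√(1/70) = -0.119523

−√(1/70) = -0.119523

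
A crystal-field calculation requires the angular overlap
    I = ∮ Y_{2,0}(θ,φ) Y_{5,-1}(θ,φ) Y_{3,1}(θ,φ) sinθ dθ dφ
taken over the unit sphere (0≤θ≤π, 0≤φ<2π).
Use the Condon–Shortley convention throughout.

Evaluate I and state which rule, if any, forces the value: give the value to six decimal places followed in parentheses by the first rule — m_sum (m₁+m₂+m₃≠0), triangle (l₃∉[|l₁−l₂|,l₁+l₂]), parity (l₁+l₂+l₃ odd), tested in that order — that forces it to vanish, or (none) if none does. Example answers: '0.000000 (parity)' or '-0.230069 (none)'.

-0.227318 (none)

m-sum 0 ✓  L=10 even ✓  3≤3≤7 ✓
Π(2lᵢ+1) = 5×11×7 = 385
triangle coeff Δ(2,5,3) = 1/2310
Σ_t [2,2]: t=2:+1/144 = 1/144
(3j)²=10/231 [(2 5 3; 0 0 0)], sign=-1
Σ_t [2,2]: t=2:+1/192 = 1/192
(3j)²=3/77 [(2 5 3; 0 -1 1)], sign=+1
⇒ 4πI² = 50/77
I = (-1)√(50/77/(4π)) = -0.22731846
No selection rule forces the value: the integral is nonzero (none).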